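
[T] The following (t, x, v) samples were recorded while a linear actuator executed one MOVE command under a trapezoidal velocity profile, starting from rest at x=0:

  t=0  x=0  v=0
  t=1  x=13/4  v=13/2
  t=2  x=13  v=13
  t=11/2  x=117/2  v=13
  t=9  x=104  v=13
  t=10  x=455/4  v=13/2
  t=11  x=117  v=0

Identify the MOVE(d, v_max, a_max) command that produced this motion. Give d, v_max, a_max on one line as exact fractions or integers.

final state: t=11, x=117, v=0 → d = 117
a_max = (13/2−0)/(1−0) = 13/2
max v = 13 over t∈[2,9] → v_max = 13
check: 13·(2+7) = 117 ✓

d=117 v_max=13 a_max=13/2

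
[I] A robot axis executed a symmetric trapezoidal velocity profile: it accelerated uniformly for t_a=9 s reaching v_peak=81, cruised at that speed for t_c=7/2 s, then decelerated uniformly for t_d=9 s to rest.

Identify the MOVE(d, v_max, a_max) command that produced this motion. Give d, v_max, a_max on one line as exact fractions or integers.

a_max = 81/9 = 9
d_a = ½·81·9 = 729/2; d_c = 81·7/2 = 567/2
d = 2·729/2 + 567/2 = 2025/2
t_c = 7/2 > 0 so v_max = 81

d=2025/2 v_max=81 a_max=9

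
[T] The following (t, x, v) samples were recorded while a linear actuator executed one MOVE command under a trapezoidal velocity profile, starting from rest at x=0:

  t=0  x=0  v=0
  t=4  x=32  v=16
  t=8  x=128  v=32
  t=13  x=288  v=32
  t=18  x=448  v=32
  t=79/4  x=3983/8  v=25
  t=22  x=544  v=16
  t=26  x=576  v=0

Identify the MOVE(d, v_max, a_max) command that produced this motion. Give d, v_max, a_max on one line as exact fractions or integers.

d=576 v_max=32 a_max=4

final state: t=26, x=576, v=0 → d = 576
a_max = (16−0)/(4−0) = 4
max v = 32 over t∈[8,18] → v_max = 32
check: 32·(8+10) = 576 ✓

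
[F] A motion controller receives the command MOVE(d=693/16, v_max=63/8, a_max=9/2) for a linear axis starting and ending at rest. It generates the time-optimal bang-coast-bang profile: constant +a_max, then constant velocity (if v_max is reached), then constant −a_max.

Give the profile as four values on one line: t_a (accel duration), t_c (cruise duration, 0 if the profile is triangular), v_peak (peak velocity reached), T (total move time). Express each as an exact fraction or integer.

t_a=7/4 t_c=15/4 v_peak=63/8 T=29/4

v_max²/a_max = (63/8)²/(9/2) = 441/32
693/16 ≥ 441/32 → trapezoidal
t_a = (63/8)/(9/2) = 7/4; v_peak = 63/8
d_cruise = 693/16 − 441/32 = 945/32; t_c = (945/32)/(63/8) = 15/4
T = 2·7/4 + 15/4 = 29/4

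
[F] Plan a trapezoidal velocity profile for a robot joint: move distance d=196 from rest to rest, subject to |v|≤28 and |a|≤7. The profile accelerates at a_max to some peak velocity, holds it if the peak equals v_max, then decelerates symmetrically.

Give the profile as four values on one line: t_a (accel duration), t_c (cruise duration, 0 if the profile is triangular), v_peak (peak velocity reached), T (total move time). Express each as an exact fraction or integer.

(v_max)²/a_max = 28²/7 = 112
196 ≥ 112 → trapezoidal
t_a = 28/7 = 4; v_peak = 28
d_cruise = 196 − 112 = 84; t_c = 84/28 = 3
T = 2·4 + 3 = 11

t_a=4 t_c=3 v_peak=28 T=11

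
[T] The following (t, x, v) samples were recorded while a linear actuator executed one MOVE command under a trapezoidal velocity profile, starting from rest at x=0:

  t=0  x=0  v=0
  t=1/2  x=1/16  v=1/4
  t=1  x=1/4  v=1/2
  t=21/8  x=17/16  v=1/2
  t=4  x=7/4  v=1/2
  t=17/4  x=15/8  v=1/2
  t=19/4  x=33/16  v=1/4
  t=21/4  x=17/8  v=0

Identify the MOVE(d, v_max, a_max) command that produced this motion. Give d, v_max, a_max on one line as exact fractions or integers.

final state: t=21/4, x=17/8, v=0 → d = 17/8
a_max = (1/4−0)/(1/2−0) = 1/2
max v = 1/2 over t∈[1,17/4] → v_max = 1/2
check: 1/2·(1+13/4) = 17/8 ✓

d=17/8 v_max=1/2 a_max=1/2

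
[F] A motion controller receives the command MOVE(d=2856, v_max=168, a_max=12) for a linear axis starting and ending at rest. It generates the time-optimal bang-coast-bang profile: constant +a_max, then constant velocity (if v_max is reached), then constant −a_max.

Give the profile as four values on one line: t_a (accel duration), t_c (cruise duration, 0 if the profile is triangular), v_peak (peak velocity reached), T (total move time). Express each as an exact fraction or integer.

t_a=14 t_c=3 v_peak=168 T=31

vₘ²/aₘ = 168²/12 = 2352
2856 ≥ 2352 → trapezoidal
t_a = 168/12 = 14; v_peak = 168
d_cruise = 2856 − 2352 = 504; t_c = 504/168 = 3
T = 2·14 + 3 = 31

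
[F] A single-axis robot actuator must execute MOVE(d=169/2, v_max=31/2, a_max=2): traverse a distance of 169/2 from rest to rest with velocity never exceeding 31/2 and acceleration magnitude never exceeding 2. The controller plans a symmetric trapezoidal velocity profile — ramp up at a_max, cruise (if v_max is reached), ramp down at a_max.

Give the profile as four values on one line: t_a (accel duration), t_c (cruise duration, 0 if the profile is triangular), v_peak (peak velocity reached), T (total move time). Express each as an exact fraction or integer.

t_a=13/2 t_c=0 v_peak=13 T=13

v_max²/a_max = (31/2)²/2 = 961/8
169/2 < 961/8 → triangular
v_peak = √(169/2·2) = √169 = 13
t_a = 13/2; t_c = 0
T = 2·13/2 = 13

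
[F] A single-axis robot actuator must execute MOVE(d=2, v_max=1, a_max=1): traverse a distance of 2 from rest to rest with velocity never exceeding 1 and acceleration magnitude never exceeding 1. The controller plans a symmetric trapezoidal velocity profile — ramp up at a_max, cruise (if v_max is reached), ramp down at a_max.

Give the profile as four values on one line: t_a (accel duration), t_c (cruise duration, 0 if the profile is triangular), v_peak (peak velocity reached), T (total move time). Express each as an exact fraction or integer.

t_a=1 t_c=1 v_peak=1 T=3

(v_max)²/a_max = 1²/1 = 1
2 ≥ 1 so v_max reached
t_a = 1/1 = 1; v_peak = 1
d_cruise = 2 − 1 = 1; t_c = 1/1 = 1
T = 2·1 + 1 = 3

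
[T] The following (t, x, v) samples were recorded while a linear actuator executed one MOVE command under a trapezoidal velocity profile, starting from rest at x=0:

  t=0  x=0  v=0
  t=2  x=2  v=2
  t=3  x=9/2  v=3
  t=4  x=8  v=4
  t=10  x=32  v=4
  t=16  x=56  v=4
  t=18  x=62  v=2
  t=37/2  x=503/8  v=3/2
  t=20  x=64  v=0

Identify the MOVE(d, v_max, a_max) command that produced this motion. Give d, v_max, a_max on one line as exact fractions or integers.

d=64 v_max=4 a_max=1

final state: t=20, x=64, v=0 → d = 64
a_max = (2−0)/(2−0) = 1
max v = 4 over t∈[4,16] → v_max = 4
check: 4·(4+12) = 64 ✓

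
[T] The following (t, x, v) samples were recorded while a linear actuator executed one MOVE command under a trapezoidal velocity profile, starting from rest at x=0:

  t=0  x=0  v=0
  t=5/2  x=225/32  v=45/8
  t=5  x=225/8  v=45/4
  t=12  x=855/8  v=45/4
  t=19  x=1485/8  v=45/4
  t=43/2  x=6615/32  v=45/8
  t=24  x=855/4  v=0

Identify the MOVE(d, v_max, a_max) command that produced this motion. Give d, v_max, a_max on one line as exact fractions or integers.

final state: t=24, x=855/4, v=0 → d = 855/4
a_max = (45/8−0)/(5/2−0) = 9/4
max v = 45/4 over t∈[5,19] → v_max = 45/4
check: 45/4·(5+14) = 855/4 ✓

d=855/4 v_max=45/4 a_max=9/4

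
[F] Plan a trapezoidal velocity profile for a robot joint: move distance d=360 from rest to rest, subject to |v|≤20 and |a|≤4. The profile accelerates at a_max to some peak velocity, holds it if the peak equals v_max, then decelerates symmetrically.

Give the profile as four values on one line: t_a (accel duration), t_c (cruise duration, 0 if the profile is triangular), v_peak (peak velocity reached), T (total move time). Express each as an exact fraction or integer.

t_a=5 t_c=13 v_peak=20 T=23

v_max²/a_max = 20²/4 = 100
360 ≥ 100 → trapezoidal
t_a = 20/4 = 5; v_peak = 20
d_cruise = 360 − 100 = 260; t_c = 260/20 = 13
T = 2·5 + 13 = 23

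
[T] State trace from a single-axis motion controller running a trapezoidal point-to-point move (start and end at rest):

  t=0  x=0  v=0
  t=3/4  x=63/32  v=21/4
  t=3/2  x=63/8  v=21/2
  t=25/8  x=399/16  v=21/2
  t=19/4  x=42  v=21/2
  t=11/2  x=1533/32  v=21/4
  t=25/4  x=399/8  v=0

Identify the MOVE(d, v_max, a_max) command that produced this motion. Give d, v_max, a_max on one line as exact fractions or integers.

final state: t=25/4, x=399/8, v=0 → d = 399/8
a_max = (21/4−0)/(3/4−0) = 7
max v = 21/2 over t∈[3/2,19/4] → v_max = 21/2
check: 21/2·(3/2+13/4) = 399/8 ✓

d=399/8 v_max=21/2 a_max=7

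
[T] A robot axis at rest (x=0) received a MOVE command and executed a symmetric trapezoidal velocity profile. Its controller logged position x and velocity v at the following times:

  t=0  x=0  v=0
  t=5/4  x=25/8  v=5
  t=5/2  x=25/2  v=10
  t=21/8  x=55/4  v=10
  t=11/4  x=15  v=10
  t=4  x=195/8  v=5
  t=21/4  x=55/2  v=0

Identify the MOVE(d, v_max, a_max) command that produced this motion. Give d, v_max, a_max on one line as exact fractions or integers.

d=55/2 v_max=10 a_max=4

final state: t=21/4, x=55/2, v=0 → d = 55/2
a_max = (5−0)/(5/4−0) = 4
max v = 10 over t∈[5/2,11/4] → v_max = 10
check: 10·(5/2+1/4) = 55/2 ✓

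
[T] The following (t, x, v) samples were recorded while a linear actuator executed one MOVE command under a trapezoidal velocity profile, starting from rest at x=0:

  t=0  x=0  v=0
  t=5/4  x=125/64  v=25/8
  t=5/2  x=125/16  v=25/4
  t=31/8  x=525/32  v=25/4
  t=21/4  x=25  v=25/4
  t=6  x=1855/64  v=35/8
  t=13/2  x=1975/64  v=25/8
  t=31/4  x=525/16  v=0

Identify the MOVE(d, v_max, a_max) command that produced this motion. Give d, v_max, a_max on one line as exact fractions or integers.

d=525/16 v_max=25/4 a_max=5/2

final state: t=31/4, x=525/16, v=0 → d = 525/16
a_max = (25/8−0)/(5/4−0) = 5/2
max v = 25/4 over t∈[5/2,21/4] → v_max = 25/4
check: 25/4·(5/2+11/4) = 525/16 ✓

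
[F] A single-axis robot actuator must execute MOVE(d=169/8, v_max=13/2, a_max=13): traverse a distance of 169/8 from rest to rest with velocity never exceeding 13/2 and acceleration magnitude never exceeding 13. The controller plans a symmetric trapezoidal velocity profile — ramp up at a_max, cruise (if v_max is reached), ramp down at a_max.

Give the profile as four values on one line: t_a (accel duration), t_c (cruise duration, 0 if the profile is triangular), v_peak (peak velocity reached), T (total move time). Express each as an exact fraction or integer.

t_a=1/2 t_c=11/4 v_peak=13/2 T=15/4

(v_max)²/a_max = (13/2)²/13 = 13/4
169/8 ≥ 13/4 → trapezoidal
t_a = (13/2)/13 = 1/2; v_peak = 13/2
d_cruise = 169/8 − 13/4 = 143/8; t_c = (143/8)/(13/2) = 11/4
T = 2·1/2 + 11/4 = 15/4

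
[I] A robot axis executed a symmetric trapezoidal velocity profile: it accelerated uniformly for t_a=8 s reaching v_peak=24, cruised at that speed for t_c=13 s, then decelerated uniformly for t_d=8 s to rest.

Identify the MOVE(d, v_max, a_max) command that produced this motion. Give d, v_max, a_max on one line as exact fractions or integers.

a_max = 24/8 = 3
d_a = ½·24·8 = 96; d_c = 24·13 = 312
d = 2·96 + 312 = 504
t_c = 13 > 0 → v_max = v_peak = 24

d=504 v_max=24 a_max=3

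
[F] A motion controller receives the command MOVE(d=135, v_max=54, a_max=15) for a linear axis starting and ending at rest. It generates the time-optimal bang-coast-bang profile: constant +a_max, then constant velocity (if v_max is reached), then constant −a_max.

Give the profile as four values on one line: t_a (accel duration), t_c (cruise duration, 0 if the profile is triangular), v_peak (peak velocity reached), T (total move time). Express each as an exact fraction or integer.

t_a=3 t_c=0 v_peak=45 T=6

vₘ²/aₘ = 54²/15 = 972/5
135 < 972/5 → triangular
v_peak = √(135·15) = √2025 = 45
t_a = 45/15 = 3; t_c = 0
T = 2·3 = 6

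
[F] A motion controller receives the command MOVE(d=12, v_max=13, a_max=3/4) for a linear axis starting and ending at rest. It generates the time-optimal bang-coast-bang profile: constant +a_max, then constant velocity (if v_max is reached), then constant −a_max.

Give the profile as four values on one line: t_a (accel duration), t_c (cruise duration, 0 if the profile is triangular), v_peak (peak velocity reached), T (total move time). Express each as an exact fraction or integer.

t_a=4 t_c=0 v_peak=3 T=8

(v_max)²/a_max = 13²/(3/4) = 676/3
12 < 676/3 so t_c = 0
v_peak = √(12·3/4) = √9 = 3
t_a = 3/(3/4) = 4; t_c = 0
T = 2·4 = 8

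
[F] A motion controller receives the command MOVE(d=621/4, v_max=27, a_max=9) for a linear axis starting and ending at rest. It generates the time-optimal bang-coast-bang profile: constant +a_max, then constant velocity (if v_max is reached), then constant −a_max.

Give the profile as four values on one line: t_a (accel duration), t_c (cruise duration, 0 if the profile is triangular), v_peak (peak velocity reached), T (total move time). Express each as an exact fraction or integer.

v_max²/a_max = 27²/9 = 81
621/4 ≥ 81 ⇒ cruise phase
t_a = 27/9 = 3; v_peak = 27
d_cruise = 621/4 − 81 = 297/4; t_c = (297/4)/27 = 11/4
T = 2·3 + 11/4 = 35/4

t_a=3 t_c=11/4 v_peak=27 T=35/4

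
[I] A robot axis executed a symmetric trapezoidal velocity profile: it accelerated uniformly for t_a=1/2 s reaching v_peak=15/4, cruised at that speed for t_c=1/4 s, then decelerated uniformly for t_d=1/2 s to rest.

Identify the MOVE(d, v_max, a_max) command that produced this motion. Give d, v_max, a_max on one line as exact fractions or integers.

d=45/16 v_max=15/4 a_max=15/2

a_max = (15/4)/(1/2) = 15/2
d_a = ½·15/4·1/2 = 15/16; d_c = 15/4·1/4 = 15/16
d = 2·15/16 + 15/16 = 45/16
t_c = 1/4 > 0 → v_max = v_peak = 15/4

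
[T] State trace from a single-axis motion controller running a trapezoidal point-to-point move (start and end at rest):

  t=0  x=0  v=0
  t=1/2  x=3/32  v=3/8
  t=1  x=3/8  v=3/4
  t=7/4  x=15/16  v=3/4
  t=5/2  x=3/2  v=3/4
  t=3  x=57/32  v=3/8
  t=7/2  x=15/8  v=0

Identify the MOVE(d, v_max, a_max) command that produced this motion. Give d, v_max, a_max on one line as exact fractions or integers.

final state: t=7/2, x=15/8, v=0 → d = 15/8
a_max = (3/8−0)/(1/2−0) = 3/4
max v = 3/4 over t∈[1,5/2] → v_max = 3/4
check: 3/4·(1+3/2) = 15/8 ✓

d=15/8 v_max=3/4 a_max=3/4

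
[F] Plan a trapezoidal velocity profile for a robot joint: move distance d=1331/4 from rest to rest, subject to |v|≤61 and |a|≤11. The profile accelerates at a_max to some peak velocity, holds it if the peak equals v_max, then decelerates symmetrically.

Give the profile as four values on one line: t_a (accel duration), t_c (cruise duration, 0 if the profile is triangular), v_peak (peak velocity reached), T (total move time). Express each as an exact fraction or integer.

t_a=11/2 t_c=0 v_peak=121/2 T=11

vₘ²/aₘ = 61²/11 = 3721/11
1331/4 < 3721/11 ⇒ no cruise
v_peak = √(1331/4·11) = √(14641/4) = 121/2
t_a = (121/2)/11 = 11/2; t_c = 0
T = 2·11/2 = 11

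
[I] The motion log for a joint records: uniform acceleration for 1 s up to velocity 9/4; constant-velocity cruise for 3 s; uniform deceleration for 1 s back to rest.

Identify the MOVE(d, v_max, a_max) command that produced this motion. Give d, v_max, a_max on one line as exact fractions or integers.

d=9 v_max=9/4 a_max=9/4

a_max = (9/4)/1 = 9/4
d_a = ½·9/4·1 = 9/8; d_c = 9/4·3 = 27/4
d = 2·9/8 + 27/4 = 9
t_c = 3 > 0 → v_max = v_peak = 9/4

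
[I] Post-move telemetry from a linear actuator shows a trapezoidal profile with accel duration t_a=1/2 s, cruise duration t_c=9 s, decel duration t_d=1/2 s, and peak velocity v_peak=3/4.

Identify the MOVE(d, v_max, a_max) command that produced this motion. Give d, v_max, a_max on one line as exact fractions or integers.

a_max = (3/4)/(1/2) = 3/2
d_a = ½·3/4·1/2 = 3/16; d_c = 3/4·9 = 27/4
d = 2·3/16 + 27/4 = 57/8
t_c = 9 > 0 → v_max = v_peak = 3/4

d=57/8 v_max=3/4 a_max=3/2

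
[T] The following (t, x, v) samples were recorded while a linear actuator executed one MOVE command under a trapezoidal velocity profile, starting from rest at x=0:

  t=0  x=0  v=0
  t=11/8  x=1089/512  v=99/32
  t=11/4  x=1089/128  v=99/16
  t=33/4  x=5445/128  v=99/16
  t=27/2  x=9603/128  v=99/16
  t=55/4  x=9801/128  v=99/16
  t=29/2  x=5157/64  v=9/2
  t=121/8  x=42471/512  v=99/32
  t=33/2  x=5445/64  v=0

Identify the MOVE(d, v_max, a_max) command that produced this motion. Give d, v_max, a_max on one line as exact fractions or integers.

final state: t=33/2, x=5445/64, v=0 → d = 5445/64
a_max = (99/32−0)/(11/8−0) = 9/4
max v = 99/16 over t∈[11/4,55/4] → v_max = 99/16
check: 99/16·(11/4+11) = 5445/64 ✓

d=5445/64 v_max=99/16 a_max=9/4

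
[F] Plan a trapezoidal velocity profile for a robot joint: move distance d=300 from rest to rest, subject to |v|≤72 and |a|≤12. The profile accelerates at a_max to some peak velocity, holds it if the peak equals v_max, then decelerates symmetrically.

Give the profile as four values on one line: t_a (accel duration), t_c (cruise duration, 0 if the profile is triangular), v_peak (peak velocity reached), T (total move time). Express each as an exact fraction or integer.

t_a=5 t_c=0 v_peak=60 T=10

vₘ²/aₘ = 72²/12 = 432
300 < 432 ⇒ no cruise
v_peak = √(300·12) = √3600 = 60
t_a = 60/12 = 5; t_c = 0
T = 2·5 = 10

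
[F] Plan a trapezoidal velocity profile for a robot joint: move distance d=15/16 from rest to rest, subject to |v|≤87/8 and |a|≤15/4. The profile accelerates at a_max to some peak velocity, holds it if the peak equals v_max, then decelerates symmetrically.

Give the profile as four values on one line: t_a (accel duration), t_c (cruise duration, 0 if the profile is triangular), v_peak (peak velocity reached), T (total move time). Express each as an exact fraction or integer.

t_a=1/2 t_c=0 v_peak=15/8 T=1

vₘ²/aₘ = (87/8)²/(15/4) = 2523/80
15/16 < 2523/80 so t_c = 0
v_peak = √(15/16·15/4) = √(225/64) = 15/8
t_a = (15/8)/(15/4) = 1/2; t_c = 0
T = 2·1/2 = 1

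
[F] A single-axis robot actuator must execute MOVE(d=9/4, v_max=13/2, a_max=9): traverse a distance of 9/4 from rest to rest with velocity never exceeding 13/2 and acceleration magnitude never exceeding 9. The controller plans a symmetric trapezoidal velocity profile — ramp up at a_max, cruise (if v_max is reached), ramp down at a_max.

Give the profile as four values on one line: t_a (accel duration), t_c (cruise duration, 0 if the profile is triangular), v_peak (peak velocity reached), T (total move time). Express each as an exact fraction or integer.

t_a=1/2 t_c=0 v_peak=9/2 T=1

(v_max)²/a_max = (13/2)²/9 = 169/36
9/4 < 169/36 so t_c = 0
v_peak = √(9/4·9) = √(81/4) = 9/2
t_a = (9/2)/9 = 1/2; t_c = 0
T = 2·1/2 = 1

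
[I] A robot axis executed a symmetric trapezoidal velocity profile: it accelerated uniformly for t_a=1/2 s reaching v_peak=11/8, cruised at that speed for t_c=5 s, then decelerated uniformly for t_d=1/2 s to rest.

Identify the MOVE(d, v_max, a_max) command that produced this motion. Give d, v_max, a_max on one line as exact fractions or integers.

a_max = (11/8)/(1/2) = 11/4
d_a = ½·11/8·1/2 = 11/32; d_c = 11/8·5 = 55/8
d = 2·11/32 + 55/8 = 121/16
t_c = 5 > 0 so v_max = 11/8

d=121/16 v_max=11/8 a_max=11/4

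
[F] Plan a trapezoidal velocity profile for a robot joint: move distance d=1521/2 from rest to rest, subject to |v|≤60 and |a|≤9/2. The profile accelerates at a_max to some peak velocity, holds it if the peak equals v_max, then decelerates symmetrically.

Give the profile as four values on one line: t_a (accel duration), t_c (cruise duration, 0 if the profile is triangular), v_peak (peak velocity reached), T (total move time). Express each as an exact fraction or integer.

t_a=13 t_c=0 v_peak=117/2 T=26

(v_max)²/a_max = 60²/(9/2) = 800
1521/2 < 800 → triangular
v_peak = √(1521/2·9/2) = √(13689/4) = 117/2
t_a = (117/2)/(9/2) = 13; t_c = 0
T = 2·13 = 26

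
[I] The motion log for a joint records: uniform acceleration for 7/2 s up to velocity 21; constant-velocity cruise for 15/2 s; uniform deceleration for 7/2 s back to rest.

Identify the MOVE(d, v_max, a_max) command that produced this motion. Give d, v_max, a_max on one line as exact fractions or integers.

d=231 v_max=21 a_max=6

a_max = 21/(7/2) = 6
d_a = ½·21·7/2 = 147/4; d_c = 21·15/2 = 315/2
d = 2·147/4 + 315/2 = 231
t_c = 15/2 > 0 so v_max = 21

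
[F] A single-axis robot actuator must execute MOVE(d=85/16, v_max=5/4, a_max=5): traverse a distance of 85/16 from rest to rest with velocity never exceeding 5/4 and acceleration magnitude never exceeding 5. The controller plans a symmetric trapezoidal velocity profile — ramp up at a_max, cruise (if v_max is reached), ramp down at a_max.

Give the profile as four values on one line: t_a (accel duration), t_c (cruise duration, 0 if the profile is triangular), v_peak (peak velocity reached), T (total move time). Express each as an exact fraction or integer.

t_a=1/4 t_c=4 v_peak=5/4 T=9/2

v_max²/a_max = (5/4)²/5 = 5/16
85/16 ≥ 5/16 → trapezoidal
t_a = (5/4)/5 = 1/4; v_peak = 5/4
d_cruise = 85/16 − 5/16 = 5; t_c = 5/(5/4) = 4
T = 2·1/4 + 4 = 9/2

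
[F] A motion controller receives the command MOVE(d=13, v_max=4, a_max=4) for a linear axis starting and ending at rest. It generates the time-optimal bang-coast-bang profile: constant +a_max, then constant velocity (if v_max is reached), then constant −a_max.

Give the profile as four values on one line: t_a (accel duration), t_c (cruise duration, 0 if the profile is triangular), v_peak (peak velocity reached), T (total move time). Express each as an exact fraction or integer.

t_a=1 t_c=9/4 v_peak=4 T=17/4

v_max²/a_max = 4²/4 = 4
13 ≥ 4 so v_max reached
t_a = 4/4 = 1; v_peak = 4
d_cruise = 13 − 4 = 9; t_c = 9/4
T = 2·1 + 9/4 = 17/4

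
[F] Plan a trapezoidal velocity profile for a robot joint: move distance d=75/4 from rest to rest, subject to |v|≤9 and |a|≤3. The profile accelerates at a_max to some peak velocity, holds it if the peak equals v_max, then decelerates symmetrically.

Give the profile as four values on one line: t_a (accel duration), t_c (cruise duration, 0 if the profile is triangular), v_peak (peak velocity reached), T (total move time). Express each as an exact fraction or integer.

t_a=5/2 t_c=0 v_peak=15/2 T=5

(v_max)²/a_max = 9²/3 = 27
75/4 < 27 so t_c = 0
v_peak = √(75/4·3) = √(225/4) = 15/2
t_a = (15/2)/3 = 5/2; t_c = 0
T = 2·5/2 = 5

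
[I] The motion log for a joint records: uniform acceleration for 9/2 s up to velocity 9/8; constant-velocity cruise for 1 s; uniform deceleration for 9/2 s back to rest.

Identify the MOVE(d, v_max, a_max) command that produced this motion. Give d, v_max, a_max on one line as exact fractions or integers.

a_max = (9/8)/(9/2) = 1/4
d_a = ½·9/8·9/2 = 81/32; d_c = 9/8·1 = 9/8
d = 2·81/32 + 9/8 = 99/16
t_c = 1 > 0 so v_max = 9/8

d=99/16 v_max=9/8 a_max=1/4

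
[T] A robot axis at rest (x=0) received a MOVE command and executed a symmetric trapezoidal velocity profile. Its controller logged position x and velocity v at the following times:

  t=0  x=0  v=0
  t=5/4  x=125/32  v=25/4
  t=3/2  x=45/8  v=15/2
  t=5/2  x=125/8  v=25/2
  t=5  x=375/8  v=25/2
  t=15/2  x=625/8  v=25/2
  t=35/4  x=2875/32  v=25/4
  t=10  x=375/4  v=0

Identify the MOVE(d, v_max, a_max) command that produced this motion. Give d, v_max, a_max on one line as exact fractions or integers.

final state: t=10, x=375/4, v=0 → d = 375/4
a_max = (25/4−0)/(5/4−0) = 5
max v = 25/2 over t∈[5/2,15/2] → v_max = 25/2
check: 25/2·(5/2+5) = 375/4 ✓

d=375/4 v_max=25/2 a_max=5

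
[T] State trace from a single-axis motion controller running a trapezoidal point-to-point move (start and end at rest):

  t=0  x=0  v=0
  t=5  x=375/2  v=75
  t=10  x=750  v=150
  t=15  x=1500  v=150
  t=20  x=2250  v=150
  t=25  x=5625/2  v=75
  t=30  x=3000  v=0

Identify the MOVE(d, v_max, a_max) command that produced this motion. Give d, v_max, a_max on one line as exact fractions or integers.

d=3000 v_max=150 a_max=15

final state: t=30, x=3000, v=0 → d = 3000
a_max = (75−0)/(5−0) = 15
max v = 150 over t∈[10,20] → v_max = 150
check: 150·(10+10) = 3000 ✓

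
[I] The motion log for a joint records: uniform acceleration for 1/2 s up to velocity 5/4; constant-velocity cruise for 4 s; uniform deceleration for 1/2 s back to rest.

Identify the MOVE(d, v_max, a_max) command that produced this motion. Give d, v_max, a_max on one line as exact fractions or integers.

d=45/8 v_max=5/4 a_max=5/2

a_max = (5/4)/(1/2) = 5/2
d_a = ½·5/4·1/2 = 5/16; d_c = 5/4·4 = 5
d = 2·5/16 + 5 = 45/8
t_c = 4 > 0 so v_max = 5/4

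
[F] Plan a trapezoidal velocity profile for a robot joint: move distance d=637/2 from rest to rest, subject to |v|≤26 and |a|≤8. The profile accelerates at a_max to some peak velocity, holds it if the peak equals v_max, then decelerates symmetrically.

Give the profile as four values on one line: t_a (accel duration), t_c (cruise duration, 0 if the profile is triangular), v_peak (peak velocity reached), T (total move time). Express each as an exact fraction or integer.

t_a=13/4 t_c=9 v_peak=26 T=31/2

(v_max)²/a_max = 26²/8 = 169/2
637/2 ≥ 169/2 so v_max reached
t_a = 26/8 = 13/4; v_peak = 26
d_cruise = 637/2 − 169/2 = 234; t_c = 234/26 = 9
T = 2·13/4 + 9 = 31/2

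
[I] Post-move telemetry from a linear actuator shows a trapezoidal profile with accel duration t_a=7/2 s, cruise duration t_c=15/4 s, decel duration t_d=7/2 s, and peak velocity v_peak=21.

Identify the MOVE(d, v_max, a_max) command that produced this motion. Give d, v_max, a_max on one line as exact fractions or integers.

a_max = 21/(7/2) = 6
d_a = ½·21·7/2 = 147/4; d_c = 21·15/4 = 315/4
d = 2·147/4 + 315/4 = 609/4
t_c = 15/4 > 0 so v_max = 21

d=609/4 v_max=21 a_max=6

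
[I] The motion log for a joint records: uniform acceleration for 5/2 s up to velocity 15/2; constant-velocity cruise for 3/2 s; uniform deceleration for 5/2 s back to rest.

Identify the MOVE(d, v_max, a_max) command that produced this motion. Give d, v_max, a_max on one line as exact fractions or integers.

a_max = (15/2)/(5/2) = 3
d_a = ½·15/2·5/2 = 75/8; d_c = 15/2·3/2 = 45/4
d = 2·75/8 + 45/4 = 30
t_c = 3/2 > 0 so v_max = 15/2

d=30 v_max=15/2 a_max=3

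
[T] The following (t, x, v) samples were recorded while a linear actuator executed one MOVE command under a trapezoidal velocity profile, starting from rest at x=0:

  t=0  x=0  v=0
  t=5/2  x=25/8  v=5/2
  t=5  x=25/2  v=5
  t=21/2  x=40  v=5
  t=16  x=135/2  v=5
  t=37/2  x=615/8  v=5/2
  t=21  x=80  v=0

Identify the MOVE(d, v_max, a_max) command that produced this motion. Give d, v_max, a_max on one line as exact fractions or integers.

final state: t=21, x=80, v=0 → d = 80
a_max = (5/2−0)/(5/2−0) = 1
max v = 5 over t∈[5,16] → v_max = 5
check: 5·(5+11) = 80 ✓

d=80 v_max=5 a_max=1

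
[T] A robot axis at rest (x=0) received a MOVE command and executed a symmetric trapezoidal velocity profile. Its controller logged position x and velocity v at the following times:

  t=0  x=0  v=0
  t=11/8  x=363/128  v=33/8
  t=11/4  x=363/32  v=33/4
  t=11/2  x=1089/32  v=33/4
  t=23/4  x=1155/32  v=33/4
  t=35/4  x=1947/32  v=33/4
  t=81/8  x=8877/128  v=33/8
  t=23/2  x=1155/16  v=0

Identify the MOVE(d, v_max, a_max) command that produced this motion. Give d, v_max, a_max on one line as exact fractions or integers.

d=1155/16 v_max=33/4 a_max=3

final state: t=23/2, x=1155/16, v=0 → d = 1155/16
a_max = (33/8−0)/(11/8−0) = 3
max v = 33/4 over t∈[11/4,35/4] → v_max = 33/4
check: 33/4·(11/4+6) = 1155/16 ✓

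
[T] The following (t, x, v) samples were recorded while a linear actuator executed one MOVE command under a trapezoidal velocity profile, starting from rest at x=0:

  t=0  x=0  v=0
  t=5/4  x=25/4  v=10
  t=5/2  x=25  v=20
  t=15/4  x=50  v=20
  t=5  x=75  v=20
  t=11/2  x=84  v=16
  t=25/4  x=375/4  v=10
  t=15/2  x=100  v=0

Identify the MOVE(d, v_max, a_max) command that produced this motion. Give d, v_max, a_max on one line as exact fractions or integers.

d=100 v_max=20 a_max=8

final state: t=15/2, x=100, v=0 → d = 100
a_max = (10−0)/(5/4−0) = 8
max v = 20 over t∈[5/2,5] → v_max = 20
check: 20·(5/2+5/2) = 100 ✓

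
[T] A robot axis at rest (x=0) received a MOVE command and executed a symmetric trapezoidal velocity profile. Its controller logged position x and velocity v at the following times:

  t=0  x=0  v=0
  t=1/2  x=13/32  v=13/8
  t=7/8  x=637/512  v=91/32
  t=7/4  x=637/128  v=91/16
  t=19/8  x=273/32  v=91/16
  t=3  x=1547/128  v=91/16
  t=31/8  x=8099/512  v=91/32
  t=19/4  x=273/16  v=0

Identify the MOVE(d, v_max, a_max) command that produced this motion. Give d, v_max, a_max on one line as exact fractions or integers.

d=273/16 v_max=91/16 a_max=13/4

final state: t=19/4, x=273/16, v=0 → d = 273/16
a_max = (13/8−0)/(1/2−0) = 13/4
max v = 91/16 over t∈[7/4,3] → v_max = 91/16
check: 91/16·(7/4+5/4) = 273/16 ✓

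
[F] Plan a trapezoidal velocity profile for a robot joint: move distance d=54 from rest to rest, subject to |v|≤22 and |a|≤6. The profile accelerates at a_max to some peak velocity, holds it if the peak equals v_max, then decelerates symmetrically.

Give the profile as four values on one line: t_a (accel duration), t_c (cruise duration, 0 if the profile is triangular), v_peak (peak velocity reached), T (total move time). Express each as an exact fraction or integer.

t_a=3 t_c=0 v_peak=18 T=6

(v_max)²/a_max = 22²/6 = 242/3
54 < 242/3 → triangular
v_peak = √(54·6) = √324 = 18
t_a = 18/6 = 3; t_c = 0
T = 2·3 = 6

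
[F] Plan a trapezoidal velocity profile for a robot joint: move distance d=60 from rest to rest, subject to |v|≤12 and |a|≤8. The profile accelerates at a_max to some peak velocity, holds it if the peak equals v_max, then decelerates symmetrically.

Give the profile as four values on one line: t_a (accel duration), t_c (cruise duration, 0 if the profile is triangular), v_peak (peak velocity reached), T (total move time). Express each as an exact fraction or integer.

v_max²/a_max = 12²/8 = 18
60 ≥ 18 → trapezoidal
t_a = 12/8 = 3/2; v_peak = 12
d_cruise = 60 − 18 = 42; t_c = 42/12 = 7/2
T = 2·3/2 + 7/2 = 13/2

t_a=3/2 t_c=7/2 v_peak=12 T=13/2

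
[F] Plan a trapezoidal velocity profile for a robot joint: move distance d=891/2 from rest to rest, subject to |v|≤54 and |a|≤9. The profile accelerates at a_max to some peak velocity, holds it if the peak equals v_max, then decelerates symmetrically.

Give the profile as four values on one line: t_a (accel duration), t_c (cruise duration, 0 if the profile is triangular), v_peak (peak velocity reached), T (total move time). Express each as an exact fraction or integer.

v_max²/a_max = 54²/9 = 324
891/2 ≥ 324 ⇒ cruise phase
t_a = 54/9 = 6; v_peak = 54
d_cruise = 891/2 − 324 = 243/2; t_c = (243/2)/54 = 9/4
T = 2·6 + 9/4 = 57/4

t_a=6 t_c=9/4 v_peak=54 T=57/4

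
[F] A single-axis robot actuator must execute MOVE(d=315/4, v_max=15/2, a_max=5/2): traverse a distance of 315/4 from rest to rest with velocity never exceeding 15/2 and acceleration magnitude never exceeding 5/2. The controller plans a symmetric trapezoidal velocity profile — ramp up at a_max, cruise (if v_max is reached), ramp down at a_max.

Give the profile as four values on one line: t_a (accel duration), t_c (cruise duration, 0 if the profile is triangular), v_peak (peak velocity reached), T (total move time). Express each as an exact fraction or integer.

(v_max)²/a_max = (15/2)²/(5/2) = 45/2
315/4 ≥ 45/2 → trapezoidal
t_a = (15/2)/(5/2) = 3; v_peak = 15/2
d_cruise = 315/4 − 45/2 = 225/4; t_c = (225/4)/(15/2) = 15/2
T = 2·3 + 15/2 = 27/2

t_a=3 t_c=15/2 v_peak=15/2 T=27/2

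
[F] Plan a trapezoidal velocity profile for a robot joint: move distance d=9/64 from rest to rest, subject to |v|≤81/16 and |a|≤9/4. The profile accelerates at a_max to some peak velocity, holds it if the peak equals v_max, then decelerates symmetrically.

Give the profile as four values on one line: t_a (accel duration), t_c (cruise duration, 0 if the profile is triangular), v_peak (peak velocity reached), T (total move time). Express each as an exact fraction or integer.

t_a=1/4 t_c=0 v_peak=9/16 T=1/2

(v_max)²/a_max = (81/16)²/(9/4) = 729/64
9/64 < 729/64 → triangular
v_peak = √(9/64·9/4) = √(81/256) = 9/16
t_a = (9/16)/(9/4) = 1/4; t_c = 0
T = 2·1/4 = 1/2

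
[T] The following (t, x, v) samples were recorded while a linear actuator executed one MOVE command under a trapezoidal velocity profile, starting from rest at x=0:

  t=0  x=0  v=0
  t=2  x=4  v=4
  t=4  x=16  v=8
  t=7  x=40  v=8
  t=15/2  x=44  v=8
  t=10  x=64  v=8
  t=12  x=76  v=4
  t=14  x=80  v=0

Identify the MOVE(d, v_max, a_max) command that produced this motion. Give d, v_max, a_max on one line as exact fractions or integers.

final state: t=14, x=80, v=0 → d = 80
a_max = (4−0)/(2−0) = 2
max v = 8 over t∈[4,10] → v_max = 8
check: 8·(4+6) = 80 ✓

d=80 v_max=8 a_max=2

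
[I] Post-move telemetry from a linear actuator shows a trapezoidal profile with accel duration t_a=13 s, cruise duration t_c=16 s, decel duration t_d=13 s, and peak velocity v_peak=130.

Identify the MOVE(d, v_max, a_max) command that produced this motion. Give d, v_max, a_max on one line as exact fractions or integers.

d=3770 v_max=130 a_max=10

a_max = 130/13 = 10
d_a = ½·130·13 = 845; d_c = 130·16 = 2080
d = 2·845 + 2080 = 3770
t_c = 16 > 0 → v_max = v_peak = 130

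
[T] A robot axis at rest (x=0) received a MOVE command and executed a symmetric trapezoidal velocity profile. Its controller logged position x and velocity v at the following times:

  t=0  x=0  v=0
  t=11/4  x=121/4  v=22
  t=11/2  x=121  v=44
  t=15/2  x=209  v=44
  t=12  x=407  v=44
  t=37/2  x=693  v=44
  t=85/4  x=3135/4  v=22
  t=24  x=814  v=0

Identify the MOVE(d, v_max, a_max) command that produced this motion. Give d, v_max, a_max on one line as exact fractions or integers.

d=814 v_max=44 a_max=8

final state: t=24, x=814, v=0 → d = 814
a_max = (22−0)/(11/4−0) = 8
max v = 44 over t∈[11/2,37/2] → v_max = 44
check: 44·(11/2+13) = 814 ✓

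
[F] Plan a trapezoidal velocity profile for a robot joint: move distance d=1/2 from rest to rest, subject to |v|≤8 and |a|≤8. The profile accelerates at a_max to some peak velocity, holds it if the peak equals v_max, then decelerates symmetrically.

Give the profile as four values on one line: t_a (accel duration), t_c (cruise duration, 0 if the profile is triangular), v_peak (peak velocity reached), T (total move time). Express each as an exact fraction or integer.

t_a=1/4 t_c=0 v_peak=2 T=1/2

(v_max)²/a_max = 8²/8 = 8
1/2 < 8 so t_c = 0
v_peak = √(1/2·8) = √4 = 2
t_a = 2/8 = 1/4; t_c = 0
T = 2·1/4 = 1/2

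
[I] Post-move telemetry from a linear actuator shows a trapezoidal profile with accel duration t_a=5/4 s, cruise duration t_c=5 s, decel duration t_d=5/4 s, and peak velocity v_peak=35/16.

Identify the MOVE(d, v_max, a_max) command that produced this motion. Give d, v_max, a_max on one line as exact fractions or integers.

d=875/64 v_max=35/16 a_max=7/4

a_max = (35/16)/(5/4) = 7/4
d_a = ½·35/16·5/4 = 175/128; d_c = 35/16·5 = 175/16
d = 2·175/128 + 175/16 = 875/64
t_c = 5 > 0 → v_max = v_peak = 35/16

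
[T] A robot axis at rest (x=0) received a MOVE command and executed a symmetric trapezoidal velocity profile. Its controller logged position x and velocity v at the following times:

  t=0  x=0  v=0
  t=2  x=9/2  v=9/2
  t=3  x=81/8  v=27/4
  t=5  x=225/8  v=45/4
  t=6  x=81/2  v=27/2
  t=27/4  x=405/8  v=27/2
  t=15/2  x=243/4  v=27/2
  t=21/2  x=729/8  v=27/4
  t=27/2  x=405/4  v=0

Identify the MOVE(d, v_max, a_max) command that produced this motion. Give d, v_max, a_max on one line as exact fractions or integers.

final state: t=27/2, x=405/4, v=0 → d = 405/4
a_max = (9/2−0)/(2−0) = 9/4
max v = 27/2 over t∈[6,15/2] → v_max = 27/2
check: 27/2·(6+3/2) = 405/4 ✓

d=405/4 v_max=27/2 a_max=9/4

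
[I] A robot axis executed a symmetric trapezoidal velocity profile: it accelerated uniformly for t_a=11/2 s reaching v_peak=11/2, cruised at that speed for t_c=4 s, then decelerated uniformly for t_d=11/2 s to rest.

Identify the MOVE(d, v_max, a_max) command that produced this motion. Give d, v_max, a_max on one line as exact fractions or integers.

d=209/4 v_max=11/2 a_max=1

a_max = (11/2)/(11/2) = 1
d_a = ½·11/2·11/2 = 121/8; d_c = 11/2·4 = 22
d = 2·121/8 + 22 = 209/4
t_c = 4 > 0 → v_max = v_peak = 11/2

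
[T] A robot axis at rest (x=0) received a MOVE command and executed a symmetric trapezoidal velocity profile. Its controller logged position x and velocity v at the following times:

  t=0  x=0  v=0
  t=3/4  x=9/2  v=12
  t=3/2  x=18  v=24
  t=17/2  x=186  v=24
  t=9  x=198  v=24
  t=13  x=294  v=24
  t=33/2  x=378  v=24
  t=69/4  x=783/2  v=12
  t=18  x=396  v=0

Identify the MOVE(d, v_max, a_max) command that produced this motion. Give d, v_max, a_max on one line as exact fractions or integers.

d=396 v_max=24 a_max=16

final state: t=18, x=396, v=0 → d = 396
a_max = (12−0)/(3/4−0) = 16
max v = 24 over t∈[3/2,33/2] → v_max = 24
check: 24·(3/2+15) = 396 ✓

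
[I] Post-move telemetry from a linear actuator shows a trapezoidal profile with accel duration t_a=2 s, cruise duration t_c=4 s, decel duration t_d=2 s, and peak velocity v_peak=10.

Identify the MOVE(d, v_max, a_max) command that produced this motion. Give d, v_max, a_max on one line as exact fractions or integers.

a_max = 10/2 = 5
d_a = ½·10·2 = 10; d_c = 10·4 = 40
d = 2·10 + 40 = 60
t_c = 4 > 0 so v_max = 10

d=60 v_max=10 a_max=5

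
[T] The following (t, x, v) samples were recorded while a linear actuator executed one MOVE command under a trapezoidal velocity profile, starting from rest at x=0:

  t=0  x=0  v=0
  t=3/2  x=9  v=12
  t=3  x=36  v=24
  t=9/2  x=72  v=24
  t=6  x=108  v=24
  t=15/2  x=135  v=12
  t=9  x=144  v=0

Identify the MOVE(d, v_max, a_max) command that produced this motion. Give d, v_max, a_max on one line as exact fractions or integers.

d=144 v_max=24 a_max=8

final state: t=9, x=144, v=0 → d = 144
a_max = (12−0)/(3/2−0) = 8
max v = 24 over t∈[3,6] → v_max = 24
check: 24·(3+3) = 144 ✓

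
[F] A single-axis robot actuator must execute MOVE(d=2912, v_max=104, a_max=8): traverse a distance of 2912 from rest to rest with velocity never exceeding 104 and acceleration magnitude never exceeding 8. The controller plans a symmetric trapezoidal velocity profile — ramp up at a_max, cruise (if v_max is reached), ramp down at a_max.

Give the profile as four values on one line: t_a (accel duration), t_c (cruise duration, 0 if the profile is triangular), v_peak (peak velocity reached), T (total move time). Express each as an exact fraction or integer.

v_max²/a_max = 104²/8 = 1352
2912 ≥ 1352 ⇒ cruise phase
t_a = 104/8 = 13; v_peak = 104
d_cruise = 2912 − 1352 = 1560; t_c = 1560/104 = 15
T = 2·13 + 15 = 41

t_a=13 t_c=15 v_peak=104 T=41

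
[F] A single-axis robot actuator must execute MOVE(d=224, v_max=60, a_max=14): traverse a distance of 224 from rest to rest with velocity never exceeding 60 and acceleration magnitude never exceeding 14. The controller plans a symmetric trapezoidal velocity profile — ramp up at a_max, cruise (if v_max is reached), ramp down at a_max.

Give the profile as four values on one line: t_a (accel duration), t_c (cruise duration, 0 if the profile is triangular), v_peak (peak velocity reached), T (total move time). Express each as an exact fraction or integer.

(v_max)²/a_max = 60²/14 = 1800/7
224 < 1800/7 ⇒ no cruise
v_peak = √(224·14) = √3136 = 56
t_a = 56/14 = 4; t_c = 0
T = 2·4 = 8

t_a=4 t_c=0 v_peak=56 T=8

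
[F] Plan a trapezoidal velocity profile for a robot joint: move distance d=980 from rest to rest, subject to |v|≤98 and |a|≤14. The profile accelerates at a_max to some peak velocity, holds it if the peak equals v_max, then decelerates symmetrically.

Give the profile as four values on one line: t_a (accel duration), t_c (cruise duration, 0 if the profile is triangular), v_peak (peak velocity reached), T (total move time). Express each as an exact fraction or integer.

t_a=7 t_c=3 v_peak=98 T=17

v_max²/a_max = 98²/14 = 686
980 ≥ 686 ⇒ cruise phase
t_a = 98/14 = 7; v_peak = 98
d_cruise = 980 − 686 = 294; t_c = 294/98 = 3
T = 2·7 + 3 = 17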